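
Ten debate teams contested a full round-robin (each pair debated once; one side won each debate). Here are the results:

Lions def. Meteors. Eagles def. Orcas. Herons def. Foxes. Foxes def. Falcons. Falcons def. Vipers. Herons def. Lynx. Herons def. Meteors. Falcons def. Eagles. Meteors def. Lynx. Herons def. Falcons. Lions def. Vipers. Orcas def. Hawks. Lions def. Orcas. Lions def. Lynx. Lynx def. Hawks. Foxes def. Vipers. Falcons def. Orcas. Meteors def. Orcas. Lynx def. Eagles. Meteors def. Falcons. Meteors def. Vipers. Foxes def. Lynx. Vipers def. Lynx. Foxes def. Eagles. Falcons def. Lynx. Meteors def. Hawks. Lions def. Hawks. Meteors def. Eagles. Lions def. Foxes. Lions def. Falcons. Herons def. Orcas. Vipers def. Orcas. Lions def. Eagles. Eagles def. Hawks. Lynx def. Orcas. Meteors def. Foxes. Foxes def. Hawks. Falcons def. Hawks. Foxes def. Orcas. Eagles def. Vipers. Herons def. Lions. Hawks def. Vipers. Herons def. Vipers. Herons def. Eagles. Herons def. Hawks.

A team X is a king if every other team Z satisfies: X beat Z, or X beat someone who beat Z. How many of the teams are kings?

1

Falcons cannot reach Meteors, Herons, Foxes, Lions in two steps.
Meteors cannot reach Herons, Lions in two steps.
Herons reaches everyone (king).
Hawks cannot reach Falcons, Meteors, Herons, Eagles, Foxes, Lions in two steps.
Eagles cannot reach Falcons, Meteors, Herons, Foxes, Lions in two steps.
Foxes cannot reach Meteors, Herons, Lions in two steps.
Lynx cannot reach Falcons, Meteors, Herons, Foxes, Lions in two steps.
Orcas cannot reach Falcons, Meteors, Herons, Eagles, Foxes, Lynx, Lions in two steps.
Lions cannot reach Herons in two steps.
Vipers cannot reach Falcons, Meteors, Herons, Foxes, Lions in two steps.
Kings: Herons — 1.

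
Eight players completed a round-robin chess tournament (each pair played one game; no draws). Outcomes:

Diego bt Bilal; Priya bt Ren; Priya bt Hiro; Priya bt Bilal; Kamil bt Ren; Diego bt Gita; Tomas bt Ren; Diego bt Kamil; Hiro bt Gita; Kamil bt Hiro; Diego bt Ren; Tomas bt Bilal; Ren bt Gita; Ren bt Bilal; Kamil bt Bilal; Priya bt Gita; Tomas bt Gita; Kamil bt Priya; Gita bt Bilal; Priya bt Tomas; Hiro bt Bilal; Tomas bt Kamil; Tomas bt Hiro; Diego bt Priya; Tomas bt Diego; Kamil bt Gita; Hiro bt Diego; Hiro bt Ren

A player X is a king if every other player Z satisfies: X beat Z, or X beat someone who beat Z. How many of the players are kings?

Kamil reaches everyone (king).
Gita cannot reach Kamil, Diego, Priya, Tomas, Ren, Hiro in two steps.
Diego reaches everyone (king).
Priya reaches everyone (king).
Tomas reaches everyone (king).
Ren cannot reach Kamil, Diego, Priya, Tomas, Hiro in two steps.
Bilal cannot reach Kamil, Gita, Diego, Priya, Tomas, Ren, Hiro in two steps.
Hiro cannot reach Tomas in two steps.
Kings: Kamil, Diego, Priya, Tomas — 4.

4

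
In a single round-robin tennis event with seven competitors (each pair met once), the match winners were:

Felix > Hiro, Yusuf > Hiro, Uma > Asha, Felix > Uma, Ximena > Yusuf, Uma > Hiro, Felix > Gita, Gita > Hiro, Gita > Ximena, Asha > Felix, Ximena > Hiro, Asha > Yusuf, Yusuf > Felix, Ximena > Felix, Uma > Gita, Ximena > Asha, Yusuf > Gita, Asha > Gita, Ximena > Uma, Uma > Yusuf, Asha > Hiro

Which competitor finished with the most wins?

Ximena

Win totals: Ximena 5, Gita 2, Yusuf 3, Asha 4, Uma 4, Hiro 0, Felix 3.
Ximena leads with 5 wins (next highest: 4).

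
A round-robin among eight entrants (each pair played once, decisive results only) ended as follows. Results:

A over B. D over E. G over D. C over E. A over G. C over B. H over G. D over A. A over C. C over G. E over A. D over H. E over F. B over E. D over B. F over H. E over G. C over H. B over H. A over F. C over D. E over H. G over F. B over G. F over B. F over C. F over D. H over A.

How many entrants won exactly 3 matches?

1

Win totals: A 4, B 3, C 5, D 4, E 4, F 4, G 2, H 2.
Exactly 3: B — 1 entrant.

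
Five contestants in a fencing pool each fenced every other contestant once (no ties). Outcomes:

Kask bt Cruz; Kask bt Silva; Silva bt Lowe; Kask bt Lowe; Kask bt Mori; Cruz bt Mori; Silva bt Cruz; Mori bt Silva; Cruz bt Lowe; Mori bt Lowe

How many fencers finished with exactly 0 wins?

1

Win totals: Mori 2, Lowe 0, Silva 2, Cruz 2, Kask 4.
Exactly 0: Lowe — 1 fencer.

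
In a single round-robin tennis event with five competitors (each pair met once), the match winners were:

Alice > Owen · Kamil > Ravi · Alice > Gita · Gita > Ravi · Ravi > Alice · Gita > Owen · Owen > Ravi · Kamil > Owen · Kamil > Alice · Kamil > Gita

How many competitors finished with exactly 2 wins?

Win totals: Owen 1, Alice 2, Ravi 1, Gita 2, Kamil 4.
Exactly 2: Alice, Gita — 2 competitors.

2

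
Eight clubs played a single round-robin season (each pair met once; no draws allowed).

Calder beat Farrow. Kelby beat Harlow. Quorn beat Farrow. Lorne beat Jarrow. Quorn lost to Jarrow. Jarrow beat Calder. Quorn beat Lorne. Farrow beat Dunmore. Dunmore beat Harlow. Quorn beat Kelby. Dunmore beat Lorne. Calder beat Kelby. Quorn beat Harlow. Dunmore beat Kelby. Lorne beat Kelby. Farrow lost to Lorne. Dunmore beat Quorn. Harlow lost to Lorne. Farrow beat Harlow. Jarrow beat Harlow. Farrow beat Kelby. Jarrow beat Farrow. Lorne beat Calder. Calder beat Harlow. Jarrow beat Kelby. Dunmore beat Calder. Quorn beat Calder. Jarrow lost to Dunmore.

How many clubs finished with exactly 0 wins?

1

Win totals: Quorn 5, Farrow 3, Dunmore 6, Kelby 1, Jarrow 5, Calder 3, Lorne 5, Harlow 0.
Exactly 0: Harlow — 1 club.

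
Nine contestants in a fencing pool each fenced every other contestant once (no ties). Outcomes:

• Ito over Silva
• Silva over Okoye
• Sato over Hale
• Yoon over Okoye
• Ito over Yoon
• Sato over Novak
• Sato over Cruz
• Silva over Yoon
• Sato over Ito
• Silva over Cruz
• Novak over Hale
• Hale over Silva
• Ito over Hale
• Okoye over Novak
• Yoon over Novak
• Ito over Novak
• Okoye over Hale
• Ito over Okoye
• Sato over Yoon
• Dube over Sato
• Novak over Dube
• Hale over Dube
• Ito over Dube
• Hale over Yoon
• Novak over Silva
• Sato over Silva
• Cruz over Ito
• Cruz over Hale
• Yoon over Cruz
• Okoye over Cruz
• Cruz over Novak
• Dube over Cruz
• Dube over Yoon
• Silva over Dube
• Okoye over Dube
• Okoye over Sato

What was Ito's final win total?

6

Ito's results: beat Okoye, Dube, Silva, Hale, Yoon, Novak; lost to Cruz, Sato.
That is 6 wins.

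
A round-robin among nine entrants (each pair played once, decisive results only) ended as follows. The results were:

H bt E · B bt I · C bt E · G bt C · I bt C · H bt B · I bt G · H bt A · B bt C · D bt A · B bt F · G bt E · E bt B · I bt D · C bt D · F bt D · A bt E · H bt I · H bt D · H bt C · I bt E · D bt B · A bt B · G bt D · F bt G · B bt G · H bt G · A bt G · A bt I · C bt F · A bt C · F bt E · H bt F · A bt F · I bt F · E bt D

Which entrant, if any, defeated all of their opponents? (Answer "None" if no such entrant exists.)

H has 8 wins out of 8 opponents — a perfect record.

H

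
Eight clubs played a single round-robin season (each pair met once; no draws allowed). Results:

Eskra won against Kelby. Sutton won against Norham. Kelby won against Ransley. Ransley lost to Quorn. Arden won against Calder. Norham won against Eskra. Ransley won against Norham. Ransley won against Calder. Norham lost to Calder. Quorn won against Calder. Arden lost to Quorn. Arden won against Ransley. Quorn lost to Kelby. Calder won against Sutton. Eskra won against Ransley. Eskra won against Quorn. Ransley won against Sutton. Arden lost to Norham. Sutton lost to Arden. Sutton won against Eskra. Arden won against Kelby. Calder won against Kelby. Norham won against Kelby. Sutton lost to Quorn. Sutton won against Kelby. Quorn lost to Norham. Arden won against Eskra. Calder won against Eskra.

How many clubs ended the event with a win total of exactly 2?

Win totals: Ransley 3, Eskra 3, Arden 5, Calder 4, Quorn 4, Norham 4, Sutton 3, Kelby 2.
Exactly 2: Kelby — 1 club.

1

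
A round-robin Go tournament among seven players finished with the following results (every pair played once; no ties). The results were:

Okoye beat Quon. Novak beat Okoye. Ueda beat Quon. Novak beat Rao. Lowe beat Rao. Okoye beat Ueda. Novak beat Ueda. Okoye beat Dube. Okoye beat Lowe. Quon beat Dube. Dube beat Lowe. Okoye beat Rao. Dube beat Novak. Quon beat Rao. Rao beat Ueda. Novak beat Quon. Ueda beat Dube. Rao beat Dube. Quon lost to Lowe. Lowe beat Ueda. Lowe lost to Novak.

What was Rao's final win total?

2

Rao's results: beat Dube, Ueda; lost to Quon, Lowe, Novak, Okoye.
That is 2 wins.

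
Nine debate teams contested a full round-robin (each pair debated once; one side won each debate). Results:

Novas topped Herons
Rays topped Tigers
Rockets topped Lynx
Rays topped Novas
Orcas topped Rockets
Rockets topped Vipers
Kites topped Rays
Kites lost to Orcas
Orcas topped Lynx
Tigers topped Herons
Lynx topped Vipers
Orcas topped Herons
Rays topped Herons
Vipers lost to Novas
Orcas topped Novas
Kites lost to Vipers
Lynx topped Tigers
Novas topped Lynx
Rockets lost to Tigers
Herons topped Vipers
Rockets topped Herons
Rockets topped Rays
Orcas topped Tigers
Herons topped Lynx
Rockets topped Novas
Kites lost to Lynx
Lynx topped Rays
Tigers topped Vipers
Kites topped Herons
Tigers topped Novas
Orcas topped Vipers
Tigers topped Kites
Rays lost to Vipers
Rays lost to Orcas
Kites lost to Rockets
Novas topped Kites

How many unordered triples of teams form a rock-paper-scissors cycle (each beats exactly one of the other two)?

13

Win totals: Herons 2, Vipers 2, Orcas 8, Lynx 4, Rockets 6, Tigers 5, Rays 3, Novas 4, Kites 2.
A team with w wins dominates both others in C(w,2) triples; summing gives 1 + 1 + 28 + 6 + 15 + 10 + 3 + 6 + 1 = 71 transitive triples.
Total triples C(9,3) = 84, so cyclic triples = 84 − 71 = 13.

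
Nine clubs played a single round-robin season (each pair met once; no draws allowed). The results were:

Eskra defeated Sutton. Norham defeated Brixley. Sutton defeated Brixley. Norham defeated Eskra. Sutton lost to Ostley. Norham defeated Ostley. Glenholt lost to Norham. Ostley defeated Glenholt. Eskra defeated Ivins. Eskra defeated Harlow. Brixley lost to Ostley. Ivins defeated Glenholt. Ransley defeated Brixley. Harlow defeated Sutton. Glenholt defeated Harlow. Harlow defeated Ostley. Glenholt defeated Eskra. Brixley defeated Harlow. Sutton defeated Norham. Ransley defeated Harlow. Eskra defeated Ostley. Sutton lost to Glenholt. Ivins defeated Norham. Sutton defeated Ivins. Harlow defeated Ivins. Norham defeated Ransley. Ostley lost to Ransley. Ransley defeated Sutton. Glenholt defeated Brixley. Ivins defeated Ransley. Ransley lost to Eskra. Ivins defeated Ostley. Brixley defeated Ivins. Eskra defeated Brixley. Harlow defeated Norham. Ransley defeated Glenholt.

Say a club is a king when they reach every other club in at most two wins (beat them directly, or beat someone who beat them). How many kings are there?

Ivins reaches everyone (king).
Glenholt reaches everyone (king).
Ostley cannot reach Ransley in two steps.
Ransley reaches everyone (king).
Sutton reaches everyone (king).
Eskra reaches everyone (king).
Harlow reaches everyone (king).
Brixley cannot reach Eskra in two steps.
Norham reaches everyone (king).
Kings: Ivins, Glenholt, Ransley, Sutton, Eskra, Harlow, Norham — 7.

7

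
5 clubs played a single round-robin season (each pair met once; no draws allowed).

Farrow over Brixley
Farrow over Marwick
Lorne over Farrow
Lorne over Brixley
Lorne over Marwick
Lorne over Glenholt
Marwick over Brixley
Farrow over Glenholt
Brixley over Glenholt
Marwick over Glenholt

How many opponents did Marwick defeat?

2

Marwick's results: beat Brixley, Glenholt; lost to Farrow, Lorne.
That is 2 wins.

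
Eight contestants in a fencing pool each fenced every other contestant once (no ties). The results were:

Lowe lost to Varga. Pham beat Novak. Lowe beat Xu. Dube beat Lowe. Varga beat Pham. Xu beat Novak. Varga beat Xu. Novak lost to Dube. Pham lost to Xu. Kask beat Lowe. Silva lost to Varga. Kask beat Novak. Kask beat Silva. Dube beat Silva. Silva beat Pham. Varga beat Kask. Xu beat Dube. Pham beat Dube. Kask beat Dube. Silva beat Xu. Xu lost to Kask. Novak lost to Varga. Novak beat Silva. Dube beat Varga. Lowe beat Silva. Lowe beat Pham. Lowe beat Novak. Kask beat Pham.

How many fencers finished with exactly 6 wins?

2

Win totals: Novak 1, Kask 6, Lowe 4, Xu 3, Pham 2, Dube 4, Silva 2, Varga 6.
Exactly 6: Kask, Varga — 2 fencers.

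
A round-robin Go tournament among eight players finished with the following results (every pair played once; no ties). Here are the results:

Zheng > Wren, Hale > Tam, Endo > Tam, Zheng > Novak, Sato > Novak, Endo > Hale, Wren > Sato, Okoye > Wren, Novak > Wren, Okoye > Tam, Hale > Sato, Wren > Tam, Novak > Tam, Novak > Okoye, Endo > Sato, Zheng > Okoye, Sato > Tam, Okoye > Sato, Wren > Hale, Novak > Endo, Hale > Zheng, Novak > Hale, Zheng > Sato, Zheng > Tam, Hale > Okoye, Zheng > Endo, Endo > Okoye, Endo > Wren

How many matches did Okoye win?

3

Okoye's results: beat Sato, Wren, Tam; lost to Endo, Zheng, Hale, Novak.
That is 3 wins.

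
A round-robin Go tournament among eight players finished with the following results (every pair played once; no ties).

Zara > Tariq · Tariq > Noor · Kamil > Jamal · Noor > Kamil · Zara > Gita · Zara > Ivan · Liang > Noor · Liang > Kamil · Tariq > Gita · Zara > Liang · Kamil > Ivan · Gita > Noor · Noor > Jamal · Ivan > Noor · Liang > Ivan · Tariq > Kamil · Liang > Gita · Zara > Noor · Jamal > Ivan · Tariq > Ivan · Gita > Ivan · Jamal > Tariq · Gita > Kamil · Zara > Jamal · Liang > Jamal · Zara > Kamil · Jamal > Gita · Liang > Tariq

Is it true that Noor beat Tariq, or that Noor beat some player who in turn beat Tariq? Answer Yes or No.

Noor did not beat Tariq directly.
Noor beat Kamil, Jamal. Of those, Jamal beat Tariq.

Yes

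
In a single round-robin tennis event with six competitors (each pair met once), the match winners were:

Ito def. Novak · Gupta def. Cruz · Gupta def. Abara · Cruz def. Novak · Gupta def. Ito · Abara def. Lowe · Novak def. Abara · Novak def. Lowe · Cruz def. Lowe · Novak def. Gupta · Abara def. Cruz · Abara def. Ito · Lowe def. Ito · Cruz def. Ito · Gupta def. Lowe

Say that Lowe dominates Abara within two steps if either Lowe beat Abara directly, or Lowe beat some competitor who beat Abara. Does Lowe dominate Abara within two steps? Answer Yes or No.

Lowe did not beat Abara directly.
Lowe beat Ito, but each of them lost to Abara. No two-step path.

No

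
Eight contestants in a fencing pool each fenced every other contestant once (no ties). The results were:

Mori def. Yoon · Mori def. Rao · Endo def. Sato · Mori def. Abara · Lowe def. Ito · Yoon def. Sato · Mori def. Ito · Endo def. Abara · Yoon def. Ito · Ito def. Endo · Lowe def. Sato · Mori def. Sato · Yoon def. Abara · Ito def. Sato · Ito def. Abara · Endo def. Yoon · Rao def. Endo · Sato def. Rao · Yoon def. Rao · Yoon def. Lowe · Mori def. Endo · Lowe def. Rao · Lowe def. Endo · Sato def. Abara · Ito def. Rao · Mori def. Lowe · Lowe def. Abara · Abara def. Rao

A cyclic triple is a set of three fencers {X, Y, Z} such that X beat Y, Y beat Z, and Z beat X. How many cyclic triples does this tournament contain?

Win totals: Mori 7, Yoon 5, Sato 2, Endo 3, Rao 1, Ito 4, Abara 1, Lowe 5.
A fencer with w wins dominates both others in C(w,2) triples; summing gives 21 + 10 + 1 + 3 + 0 + 6 + 0 + 10 = 51 transitive triples.
Total triples C(8,3) = 56, so cyclic triples = 56 − 51 = 5.

5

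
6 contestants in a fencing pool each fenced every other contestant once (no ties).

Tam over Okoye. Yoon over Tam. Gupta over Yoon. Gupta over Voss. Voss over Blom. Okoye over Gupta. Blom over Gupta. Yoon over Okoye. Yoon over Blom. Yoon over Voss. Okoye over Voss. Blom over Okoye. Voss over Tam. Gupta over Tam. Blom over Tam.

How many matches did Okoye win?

2

Okoye's results: beat Gupta, Voss; lost to Blom, Yoon, Tam.
That is 2 wins.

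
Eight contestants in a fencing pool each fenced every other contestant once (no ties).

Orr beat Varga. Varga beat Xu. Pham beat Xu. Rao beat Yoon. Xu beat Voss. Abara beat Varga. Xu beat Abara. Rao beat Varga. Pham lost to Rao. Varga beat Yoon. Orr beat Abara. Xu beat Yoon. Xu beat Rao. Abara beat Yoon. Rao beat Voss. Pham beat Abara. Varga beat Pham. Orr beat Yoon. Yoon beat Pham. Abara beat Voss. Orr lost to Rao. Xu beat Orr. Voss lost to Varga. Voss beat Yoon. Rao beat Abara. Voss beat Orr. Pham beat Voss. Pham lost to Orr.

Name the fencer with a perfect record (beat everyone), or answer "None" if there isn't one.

None

Highest win total is Rao with 6 (out of 7 possible).
Rao lost to Xu, so no fencer went undefeated.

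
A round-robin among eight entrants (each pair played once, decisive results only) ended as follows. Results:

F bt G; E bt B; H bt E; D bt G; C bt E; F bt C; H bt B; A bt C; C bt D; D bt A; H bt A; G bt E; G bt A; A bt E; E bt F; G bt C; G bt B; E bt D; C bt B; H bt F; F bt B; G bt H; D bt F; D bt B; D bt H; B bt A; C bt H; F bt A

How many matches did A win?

A's results: beat C, E; lost to B, D, F, G, H.
That is 2 wins.

2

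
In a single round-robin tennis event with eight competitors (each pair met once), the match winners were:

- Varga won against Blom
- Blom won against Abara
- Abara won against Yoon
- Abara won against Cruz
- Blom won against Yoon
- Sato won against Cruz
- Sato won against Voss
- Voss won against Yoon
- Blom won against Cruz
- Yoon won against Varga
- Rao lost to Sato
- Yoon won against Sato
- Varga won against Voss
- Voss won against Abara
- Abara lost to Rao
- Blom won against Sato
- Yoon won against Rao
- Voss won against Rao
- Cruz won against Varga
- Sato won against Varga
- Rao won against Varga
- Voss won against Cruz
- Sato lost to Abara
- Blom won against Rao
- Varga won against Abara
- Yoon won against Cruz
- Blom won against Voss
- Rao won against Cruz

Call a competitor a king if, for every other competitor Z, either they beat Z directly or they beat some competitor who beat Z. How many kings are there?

Rao reaches everyone (king).
Abara cannot reach Blom in two steps.
Sato reaches everyone (king).
Voss cannot reach Blom in two steps.
Blom reaches everyone (king).
Varga reaches everyone (king).
Yoon reaches everyone (king).
Cruz cannot reach Rao, Sato, Yoon in two steps.
Kings: Rao, Sato, Blom, Varga, Yoon — 5.

5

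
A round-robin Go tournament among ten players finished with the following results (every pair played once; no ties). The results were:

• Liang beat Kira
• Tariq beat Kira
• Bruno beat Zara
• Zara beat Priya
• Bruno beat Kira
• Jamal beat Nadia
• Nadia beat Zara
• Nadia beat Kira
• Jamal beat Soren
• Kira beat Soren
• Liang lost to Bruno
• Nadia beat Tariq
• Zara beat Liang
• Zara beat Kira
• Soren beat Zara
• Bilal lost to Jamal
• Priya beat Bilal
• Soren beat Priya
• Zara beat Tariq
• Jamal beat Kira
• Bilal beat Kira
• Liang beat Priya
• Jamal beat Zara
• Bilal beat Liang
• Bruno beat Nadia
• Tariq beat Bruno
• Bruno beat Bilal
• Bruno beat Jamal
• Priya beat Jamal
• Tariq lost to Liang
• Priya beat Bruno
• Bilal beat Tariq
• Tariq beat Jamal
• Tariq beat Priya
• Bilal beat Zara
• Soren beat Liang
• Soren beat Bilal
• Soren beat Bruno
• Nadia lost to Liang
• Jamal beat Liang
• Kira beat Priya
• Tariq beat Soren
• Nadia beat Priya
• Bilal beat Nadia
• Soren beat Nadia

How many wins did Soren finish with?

6

Soren's results: beat Bruno, Bilal, Priya, Nadia, Zara, Liang; lost to Jamal, Kira, Tariq.
That is 6 wins.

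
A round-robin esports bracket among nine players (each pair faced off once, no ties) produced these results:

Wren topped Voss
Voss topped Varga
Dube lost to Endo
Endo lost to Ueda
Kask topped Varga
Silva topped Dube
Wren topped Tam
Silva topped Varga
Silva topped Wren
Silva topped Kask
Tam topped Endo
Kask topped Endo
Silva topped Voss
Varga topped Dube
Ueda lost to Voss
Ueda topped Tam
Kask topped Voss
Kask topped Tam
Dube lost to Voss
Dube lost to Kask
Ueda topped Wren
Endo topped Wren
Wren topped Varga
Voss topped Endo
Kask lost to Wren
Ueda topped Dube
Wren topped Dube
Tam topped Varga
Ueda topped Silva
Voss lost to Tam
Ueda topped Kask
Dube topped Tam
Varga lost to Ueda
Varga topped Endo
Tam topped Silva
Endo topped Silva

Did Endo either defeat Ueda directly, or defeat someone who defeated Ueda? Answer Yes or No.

Endo did not beat Ueda directly.
Endo beat Silva, Dube, Wren, but each of them lost to Ueda. No two-step path.

No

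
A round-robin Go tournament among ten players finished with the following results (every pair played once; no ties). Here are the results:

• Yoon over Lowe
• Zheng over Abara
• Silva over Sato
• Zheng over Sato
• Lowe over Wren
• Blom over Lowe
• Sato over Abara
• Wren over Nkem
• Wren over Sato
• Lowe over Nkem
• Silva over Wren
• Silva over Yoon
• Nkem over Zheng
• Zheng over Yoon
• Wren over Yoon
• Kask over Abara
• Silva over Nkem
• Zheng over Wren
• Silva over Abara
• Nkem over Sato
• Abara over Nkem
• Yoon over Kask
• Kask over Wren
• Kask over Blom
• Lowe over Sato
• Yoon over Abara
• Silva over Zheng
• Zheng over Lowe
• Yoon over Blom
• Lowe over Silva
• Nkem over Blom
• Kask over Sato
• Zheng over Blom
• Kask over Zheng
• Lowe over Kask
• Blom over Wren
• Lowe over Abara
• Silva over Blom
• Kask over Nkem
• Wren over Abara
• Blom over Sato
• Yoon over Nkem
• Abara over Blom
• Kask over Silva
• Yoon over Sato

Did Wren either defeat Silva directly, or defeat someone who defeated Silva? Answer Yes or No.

No

Wren did not beat Silva directly.
Wren beat Nkem, Yoon, Abara, Sato, but each of them lost to Silva. No two-step path.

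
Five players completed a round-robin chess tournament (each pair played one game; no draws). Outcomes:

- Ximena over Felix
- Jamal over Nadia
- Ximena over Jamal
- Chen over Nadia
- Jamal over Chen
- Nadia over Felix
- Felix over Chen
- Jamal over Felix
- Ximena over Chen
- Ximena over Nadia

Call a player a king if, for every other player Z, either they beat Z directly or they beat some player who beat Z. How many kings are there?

Jamal cannot reach Ximena in two steps.
Chen cannot reach Jamal, Ximena in two steps.
Ximena reaches everyone (king).
Nadia cannot reach Jamal, Ximena in two steps.
Felix cannot reach Jamal, Ximena in two steps.
Kings: Ximena — 1.

1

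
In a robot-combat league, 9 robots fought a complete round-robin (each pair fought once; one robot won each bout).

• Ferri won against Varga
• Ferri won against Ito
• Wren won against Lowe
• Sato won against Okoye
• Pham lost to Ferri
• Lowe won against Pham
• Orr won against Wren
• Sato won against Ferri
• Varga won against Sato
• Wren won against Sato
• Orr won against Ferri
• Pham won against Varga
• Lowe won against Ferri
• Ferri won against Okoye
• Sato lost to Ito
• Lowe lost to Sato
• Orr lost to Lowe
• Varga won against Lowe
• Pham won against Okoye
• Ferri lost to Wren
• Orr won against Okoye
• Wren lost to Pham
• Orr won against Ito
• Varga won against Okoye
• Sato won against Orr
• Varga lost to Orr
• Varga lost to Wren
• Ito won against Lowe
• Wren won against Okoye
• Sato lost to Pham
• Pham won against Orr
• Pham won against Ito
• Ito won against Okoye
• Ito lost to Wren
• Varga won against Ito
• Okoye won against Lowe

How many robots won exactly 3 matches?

2

Win totals: Wren 6, Sato 4, Lowe 3, Orr 5, Ferri 4, Pham 6, Ito 3, Okoye 1, Varga 4.
Exactly 3: Lowe, Ito — 2 robots.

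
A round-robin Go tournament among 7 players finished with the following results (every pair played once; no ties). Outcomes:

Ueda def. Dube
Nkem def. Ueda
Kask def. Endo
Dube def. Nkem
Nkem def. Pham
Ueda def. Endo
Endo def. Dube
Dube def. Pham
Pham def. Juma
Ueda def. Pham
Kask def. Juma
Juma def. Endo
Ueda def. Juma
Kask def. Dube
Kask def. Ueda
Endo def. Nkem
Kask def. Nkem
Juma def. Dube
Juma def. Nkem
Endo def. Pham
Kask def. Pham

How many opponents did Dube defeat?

Dube's results: beat Pham, Nkem; lost to Juma, Kask, Ueda, Endo.
That is 2 wins.

2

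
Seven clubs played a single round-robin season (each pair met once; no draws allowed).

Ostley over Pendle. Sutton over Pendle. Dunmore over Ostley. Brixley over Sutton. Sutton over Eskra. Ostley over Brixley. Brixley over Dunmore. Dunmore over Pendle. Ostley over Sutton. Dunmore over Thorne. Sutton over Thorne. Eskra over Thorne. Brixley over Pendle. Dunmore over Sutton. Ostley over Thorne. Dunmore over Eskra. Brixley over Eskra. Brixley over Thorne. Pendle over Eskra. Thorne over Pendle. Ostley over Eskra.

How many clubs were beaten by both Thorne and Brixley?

Thorne beat: Pendle.
Brixley beat: Thorne, Eskra, Sutton, Dunmore, Pendle.
Both beat: Pendle — 1.

1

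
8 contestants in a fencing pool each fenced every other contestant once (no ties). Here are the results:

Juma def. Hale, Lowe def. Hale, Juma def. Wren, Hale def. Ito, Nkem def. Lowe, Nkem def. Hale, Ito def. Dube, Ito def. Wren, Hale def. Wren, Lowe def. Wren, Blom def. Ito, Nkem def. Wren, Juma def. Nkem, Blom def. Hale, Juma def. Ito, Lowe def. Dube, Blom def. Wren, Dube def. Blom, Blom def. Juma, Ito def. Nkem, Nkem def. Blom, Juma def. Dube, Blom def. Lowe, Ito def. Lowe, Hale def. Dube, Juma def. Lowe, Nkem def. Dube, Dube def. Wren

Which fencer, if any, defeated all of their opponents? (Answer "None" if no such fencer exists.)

None

Highest win total is Juma with 6 (out of 7 possible).
Juma lost to Blom, so no fencer went undefeated.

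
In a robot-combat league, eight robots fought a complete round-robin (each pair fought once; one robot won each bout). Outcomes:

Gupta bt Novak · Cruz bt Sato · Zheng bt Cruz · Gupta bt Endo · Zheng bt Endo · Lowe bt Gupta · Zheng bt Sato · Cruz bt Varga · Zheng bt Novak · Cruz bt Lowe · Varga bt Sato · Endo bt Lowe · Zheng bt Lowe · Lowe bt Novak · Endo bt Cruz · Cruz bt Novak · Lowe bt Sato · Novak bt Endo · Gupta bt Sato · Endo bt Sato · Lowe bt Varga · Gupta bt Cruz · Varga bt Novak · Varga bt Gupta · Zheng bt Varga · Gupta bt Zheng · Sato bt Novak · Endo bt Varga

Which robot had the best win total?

Win totals: Cruz 4, Endo 4, Zheng 6, Lowe 4, Gupta 5, Novak 1, Varga 3, Sato 1.
Zheng leads with 6 wins (next highest: 5).

Zheng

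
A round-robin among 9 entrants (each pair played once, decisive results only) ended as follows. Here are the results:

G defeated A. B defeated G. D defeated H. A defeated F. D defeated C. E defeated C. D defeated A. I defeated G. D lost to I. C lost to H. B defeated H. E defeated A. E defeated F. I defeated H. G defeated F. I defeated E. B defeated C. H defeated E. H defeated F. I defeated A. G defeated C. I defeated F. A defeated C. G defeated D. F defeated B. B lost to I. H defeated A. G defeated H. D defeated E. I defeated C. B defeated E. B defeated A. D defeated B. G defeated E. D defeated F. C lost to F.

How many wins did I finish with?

8

I's results: beat A, B, C, D, E, F, G, H; lost to no one.
That is 8 wins.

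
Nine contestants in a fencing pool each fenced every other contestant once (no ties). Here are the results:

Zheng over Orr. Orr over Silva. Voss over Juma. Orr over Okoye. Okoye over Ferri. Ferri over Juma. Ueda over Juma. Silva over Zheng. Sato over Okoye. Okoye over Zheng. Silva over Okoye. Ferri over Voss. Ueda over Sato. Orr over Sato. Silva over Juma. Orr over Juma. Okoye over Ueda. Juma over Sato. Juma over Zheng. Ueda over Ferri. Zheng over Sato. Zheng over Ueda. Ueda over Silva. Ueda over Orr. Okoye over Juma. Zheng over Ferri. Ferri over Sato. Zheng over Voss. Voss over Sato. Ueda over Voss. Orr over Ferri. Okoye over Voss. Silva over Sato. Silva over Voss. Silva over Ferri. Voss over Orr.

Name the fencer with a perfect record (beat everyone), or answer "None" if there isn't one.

Highest win total is Ueda with 6 (out of 8 possible).
Ueda lost to Okoye, Zheng, so no fencer went undefeated.

None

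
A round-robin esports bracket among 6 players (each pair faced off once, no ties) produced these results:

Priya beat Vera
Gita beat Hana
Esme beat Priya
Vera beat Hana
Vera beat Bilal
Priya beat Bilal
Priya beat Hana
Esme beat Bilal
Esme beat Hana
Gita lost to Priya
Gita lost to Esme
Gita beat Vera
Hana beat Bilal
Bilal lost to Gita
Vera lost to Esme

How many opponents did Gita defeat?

3

Gita's results: beat Vera, Bilal, Hana; lost to Esme, Priya.
That is 3 wins.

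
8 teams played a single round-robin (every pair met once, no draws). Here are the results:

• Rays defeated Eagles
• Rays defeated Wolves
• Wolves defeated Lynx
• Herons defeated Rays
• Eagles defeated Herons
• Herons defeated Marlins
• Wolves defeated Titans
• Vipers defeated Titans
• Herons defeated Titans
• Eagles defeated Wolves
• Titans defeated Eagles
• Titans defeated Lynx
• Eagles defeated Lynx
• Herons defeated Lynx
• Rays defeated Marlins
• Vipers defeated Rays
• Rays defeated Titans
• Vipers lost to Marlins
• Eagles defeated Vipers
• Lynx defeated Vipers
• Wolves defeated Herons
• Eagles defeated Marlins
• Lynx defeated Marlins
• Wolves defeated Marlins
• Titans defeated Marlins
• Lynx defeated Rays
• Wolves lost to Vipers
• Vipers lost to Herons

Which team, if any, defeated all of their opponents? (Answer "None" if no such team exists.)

Highest win total is Herons with 5 (out of 7 possible).
Herons lost to Eagles, Wolves, so no team went undefeated.

None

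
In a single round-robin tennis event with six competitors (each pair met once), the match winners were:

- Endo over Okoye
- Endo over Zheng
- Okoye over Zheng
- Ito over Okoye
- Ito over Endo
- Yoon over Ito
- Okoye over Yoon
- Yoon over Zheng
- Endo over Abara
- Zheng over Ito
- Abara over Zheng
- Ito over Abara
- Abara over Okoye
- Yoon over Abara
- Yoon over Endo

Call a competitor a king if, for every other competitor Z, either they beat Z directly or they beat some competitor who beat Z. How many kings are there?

4

Ito reaches everyone (king).
Endo reaches everyone (king).
Zheng cannot reach Yoon in two steps.
Okoye reaches everyone (king).
Abara cannot reach Endo in two steps.
Yoon reaches everyone (king).
Kings: Ito, Endo, Okoye, Yoon — 4.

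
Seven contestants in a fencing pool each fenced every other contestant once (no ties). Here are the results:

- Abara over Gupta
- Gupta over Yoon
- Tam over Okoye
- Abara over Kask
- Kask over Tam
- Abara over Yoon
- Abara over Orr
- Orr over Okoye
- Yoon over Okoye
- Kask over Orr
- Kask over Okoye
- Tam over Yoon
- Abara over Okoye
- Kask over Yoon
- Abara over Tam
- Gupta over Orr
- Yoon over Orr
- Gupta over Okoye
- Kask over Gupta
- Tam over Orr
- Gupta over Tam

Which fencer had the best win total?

Abara

Win totals: Yoon 2, Tam 3, Gupta 4, Abara 6, Kask 5, Okoye 0, Orr 1.
Abara leads with 6 wins (next highest: 5).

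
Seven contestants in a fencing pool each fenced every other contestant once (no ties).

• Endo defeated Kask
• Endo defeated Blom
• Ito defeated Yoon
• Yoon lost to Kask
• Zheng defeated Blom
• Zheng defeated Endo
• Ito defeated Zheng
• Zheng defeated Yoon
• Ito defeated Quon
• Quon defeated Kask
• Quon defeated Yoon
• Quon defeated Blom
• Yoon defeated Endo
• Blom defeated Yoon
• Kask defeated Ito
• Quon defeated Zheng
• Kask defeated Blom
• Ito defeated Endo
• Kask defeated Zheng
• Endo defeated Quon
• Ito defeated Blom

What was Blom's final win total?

Blom's results: beat Yoon; lost to Zheng, Kask, Quon, Ito, Endo.
That is 1 win.

1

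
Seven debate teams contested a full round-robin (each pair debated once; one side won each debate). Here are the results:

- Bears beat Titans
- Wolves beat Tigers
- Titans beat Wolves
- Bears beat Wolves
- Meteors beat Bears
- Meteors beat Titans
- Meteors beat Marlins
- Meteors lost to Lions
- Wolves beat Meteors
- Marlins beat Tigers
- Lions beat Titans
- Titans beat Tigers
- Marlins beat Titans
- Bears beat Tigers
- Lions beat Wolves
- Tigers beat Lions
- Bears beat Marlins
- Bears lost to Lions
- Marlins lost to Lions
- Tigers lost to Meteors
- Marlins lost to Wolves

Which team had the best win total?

Lions

Win totals: Marlins 2, Wolves 3, Titans 2, Meteors 4, Tigers 1, Bears 4, Lions 5.
Lions leads with 5 wins (next highest: 4).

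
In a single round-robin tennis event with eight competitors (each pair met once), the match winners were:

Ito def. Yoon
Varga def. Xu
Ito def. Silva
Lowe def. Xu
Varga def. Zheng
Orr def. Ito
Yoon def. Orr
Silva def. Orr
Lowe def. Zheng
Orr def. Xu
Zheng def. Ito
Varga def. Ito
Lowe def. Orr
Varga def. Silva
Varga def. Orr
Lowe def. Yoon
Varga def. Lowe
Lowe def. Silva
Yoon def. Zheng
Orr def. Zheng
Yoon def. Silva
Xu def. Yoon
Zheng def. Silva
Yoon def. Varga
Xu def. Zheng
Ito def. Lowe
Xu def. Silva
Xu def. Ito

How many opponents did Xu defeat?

Xu's results: beat Silva, Ito, Yoon, Zheng; lost to Lowe, Varga, Orr.
That is 4 wins.

4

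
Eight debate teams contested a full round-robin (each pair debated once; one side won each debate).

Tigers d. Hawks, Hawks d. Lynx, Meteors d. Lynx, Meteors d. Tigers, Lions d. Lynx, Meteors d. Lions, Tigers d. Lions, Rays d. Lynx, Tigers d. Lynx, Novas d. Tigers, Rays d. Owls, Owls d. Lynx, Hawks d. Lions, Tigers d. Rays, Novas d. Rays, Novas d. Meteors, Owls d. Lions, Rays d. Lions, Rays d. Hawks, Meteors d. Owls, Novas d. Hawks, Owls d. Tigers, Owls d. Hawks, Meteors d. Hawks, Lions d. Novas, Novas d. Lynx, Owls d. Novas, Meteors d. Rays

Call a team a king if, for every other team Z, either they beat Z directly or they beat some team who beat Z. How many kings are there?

Owls reaches everyone (king).
Rays cannot reach Meteors in two steps.
Tigers cannot reach Meteors in two steps.
Hawks cannot reach Owls, Rays, Tigers, Meteors in two steps.
Meteors reaches everyone (king).
Novas reaches everyone (king).
Lions cannot reach Owls in two steps.
Lynx cannot reach Owls, Rays, Tigers, Hawks, Meteors, Novas, Lions in two steps.
Kings: Owls, Meteors, Novas — 3.

3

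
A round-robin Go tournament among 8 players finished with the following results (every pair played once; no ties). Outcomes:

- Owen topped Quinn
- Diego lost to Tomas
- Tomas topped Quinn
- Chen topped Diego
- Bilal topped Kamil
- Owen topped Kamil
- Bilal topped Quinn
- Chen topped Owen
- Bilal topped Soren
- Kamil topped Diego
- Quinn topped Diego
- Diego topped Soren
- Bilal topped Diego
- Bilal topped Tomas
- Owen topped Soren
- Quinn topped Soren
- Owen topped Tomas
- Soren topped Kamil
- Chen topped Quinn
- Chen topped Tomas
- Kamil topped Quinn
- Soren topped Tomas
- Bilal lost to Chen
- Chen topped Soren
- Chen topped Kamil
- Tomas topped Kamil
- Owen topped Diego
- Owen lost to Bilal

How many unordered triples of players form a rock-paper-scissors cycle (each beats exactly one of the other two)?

Win totals: Tomas 3, Diego 1, Quinn 2, Soren 2, Chen 7, Bilal 6, Owen 5, Kamil 2.
A player with w wins dominates both others in C(w,2) triples; summing gives 3 + 0 + 1 + 1 + 21 + 15 + 10 + 1 = 52 transitive triples.
Total triples C(8,3) = 56, so cyclic triples = 56 − 52 = 4.

4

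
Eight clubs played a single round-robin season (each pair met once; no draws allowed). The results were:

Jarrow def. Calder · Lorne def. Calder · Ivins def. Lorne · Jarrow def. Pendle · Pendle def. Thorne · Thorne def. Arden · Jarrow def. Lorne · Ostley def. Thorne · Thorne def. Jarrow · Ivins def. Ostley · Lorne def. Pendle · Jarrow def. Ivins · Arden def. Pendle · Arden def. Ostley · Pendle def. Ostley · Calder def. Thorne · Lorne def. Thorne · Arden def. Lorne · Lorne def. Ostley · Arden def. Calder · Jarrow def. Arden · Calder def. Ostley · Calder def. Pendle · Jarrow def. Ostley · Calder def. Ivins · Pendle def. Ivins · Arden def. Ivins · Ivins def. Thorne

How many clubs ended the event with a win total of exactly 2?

1

Win totals: Thorne 2, Ostley 1, Arden 5, Lorne 4, Ivins 3, Pendle 3, Calder 4, Jarrow 6.
Exactly 2: Thorne — 1 club.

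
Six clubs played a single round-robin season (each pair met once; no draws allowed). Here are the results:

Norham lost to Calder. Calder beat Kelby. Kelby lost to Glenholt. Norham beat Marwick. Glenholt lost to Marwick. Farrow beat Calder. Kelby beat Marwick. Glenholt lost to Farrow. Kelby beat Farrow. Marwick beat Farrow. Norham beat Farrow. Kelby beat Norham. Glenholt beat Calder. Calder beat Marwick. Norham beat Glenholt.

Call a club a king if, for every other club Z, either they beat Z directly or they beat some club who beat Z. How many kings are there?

5

Norham reaches everyone (king).
Glenholt reaches everyone (king).
Kelby reaches everyone (king).
Calder reaches everyone (king).
Marwick cannot reach Norham in two steps.
Farrow reaches everyone (king).
Kings: Norham, Glenholt, Kelby, Calder, Farrow — 5.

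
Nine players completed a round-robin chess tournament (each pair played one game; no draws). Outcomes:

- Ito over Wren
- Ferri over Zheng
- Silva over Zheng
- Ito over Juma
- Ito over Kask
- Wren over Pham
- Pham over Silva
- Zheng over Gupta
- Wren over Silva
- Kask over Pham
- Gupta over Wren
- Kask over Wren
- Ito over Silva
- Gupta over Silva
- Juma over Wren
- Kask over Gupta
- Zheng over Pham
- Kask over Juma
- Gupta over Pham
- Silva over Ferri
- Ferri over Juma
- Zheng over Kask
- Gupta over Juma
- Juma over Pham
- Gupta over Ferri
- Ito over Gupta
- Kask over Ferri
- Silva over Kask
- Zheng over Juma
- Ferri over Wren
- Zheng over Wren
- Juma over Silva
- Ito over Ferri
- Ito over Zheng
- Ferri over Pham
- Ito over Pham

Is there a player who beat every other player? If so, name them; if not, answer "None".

Ito has 8 wins out of 8 opponents — a perfect record.

Ito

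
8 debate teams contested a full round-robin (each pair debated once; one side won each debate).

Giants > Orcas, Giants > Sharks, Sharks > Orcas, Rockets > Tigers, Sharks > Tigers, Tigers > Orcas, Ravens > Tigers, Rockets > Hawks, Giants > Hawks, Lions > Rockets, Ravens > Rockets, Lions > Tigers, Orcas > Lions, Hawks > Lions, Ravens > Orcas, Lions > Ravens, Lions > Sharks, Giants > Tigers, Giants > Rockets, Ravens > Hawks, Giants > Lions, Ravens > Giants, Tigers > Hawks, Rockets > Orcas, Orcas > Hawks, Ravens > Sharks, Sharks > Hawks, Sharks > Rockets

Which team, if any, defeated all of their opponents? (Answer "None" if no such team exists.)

None

Highest win total is Ravens with 6 (out of 7 possible).
Ravens lost to Lions, so no team went undefeated.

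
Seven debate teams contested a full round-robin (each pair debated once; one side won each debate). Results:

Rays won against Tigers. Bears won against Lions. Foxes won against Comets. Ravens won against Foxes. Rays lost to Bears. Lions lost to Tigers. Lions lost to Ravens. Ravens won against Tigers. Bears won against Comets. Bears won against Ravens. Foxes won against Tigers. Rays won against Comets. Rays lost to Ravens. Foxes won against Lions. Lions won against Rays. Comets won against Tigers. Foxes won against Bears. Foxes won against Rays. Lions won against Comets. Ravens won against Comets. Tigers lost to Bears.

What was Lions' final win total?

Lions' results: beat Comets, Rays; lost to Ravens, Tigers, Bears, Foxes.
That is 2 wins.

2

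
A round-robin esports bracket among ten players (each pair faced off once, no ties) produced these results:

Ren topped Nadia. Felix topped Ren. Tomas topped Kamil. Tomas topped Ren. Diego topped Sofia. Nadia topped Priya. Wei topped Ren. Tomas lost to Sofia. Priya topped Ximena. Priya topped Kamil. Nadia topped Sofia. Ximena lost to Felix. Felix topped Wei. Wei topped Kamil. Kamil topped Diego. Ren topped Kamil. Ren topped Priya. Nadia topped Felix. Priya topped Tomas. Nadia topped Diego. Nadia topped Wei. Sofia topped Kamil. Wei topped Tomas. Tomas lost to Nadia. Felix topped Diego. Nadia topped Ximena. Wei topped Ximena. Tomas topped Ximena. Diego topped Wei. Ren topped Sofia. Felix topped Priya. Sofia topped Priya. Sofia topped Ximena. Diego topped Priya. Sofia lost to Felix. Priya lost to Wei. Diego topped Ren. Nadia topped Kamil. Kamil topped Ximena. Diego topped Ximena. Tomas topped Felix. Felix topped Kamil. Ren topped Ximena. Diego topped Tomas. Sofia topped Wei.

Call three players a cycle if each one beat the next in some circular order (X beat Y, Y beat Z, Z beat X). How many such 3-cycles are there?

Win totals: Priya 3, Ximena 0, Diego 6, Wei 5, Tomas 4, Nadia 8, Kamil 2, Ren 5, Sofia 5, Felix 7.
A player with w wins dominates both others in C(w,2) triples; summing gives 3 + 0 + 15 + 10 + 6 + 28 + 1 + 10 + 10 + 21 = 104 transitive triples.
Total triples C(10,3) = 120, so cyclic triples = 120 − 104 = 16.

16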